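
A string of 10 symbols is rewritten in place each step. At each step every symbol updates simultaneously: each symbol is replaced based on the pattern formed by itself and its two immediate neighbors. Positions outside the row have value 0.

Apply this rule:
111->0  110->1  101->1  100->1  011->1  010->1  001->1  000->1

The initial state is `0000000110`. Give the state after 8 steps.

1000000001

1111111111
1000000001
1111111111  (repeats step 1; period 2)
step 8: 1000000001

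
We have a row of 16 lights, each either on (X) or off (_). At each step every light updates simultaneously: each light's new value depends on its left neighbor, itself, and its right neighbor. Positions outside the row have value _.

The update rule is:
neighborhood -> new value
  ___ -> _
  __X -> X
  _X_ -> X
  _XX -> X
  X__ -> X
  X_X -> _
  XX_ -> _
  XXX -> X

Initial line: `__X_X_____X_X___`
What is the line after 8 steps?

X_X_X_XX__X_X__X

step 1: _XX_XX___XX_XX__
step 2: XX__X_X_XX__X_X_
step 3: X_XXX_X_X_XXX_XX
step 4: X_XX__X_X_XX__X_
step 5: X_X_XXX_X_X_XXXX
step 6: X_X_XX__X_X_XXX_
step 7: X_X_X_XXX_X_XX_X
step 8: X_X_X_XX__X_X__X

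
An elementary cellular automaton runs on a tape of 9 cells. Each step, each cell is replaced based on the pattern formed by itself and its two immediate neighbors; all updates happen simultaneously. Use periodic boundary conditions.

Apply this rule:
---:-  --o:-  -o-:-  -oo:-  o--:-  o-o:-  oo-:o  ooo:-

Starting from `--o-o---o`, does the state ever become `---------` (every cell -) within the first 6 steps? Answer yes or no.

yes

---------
all cells are - at step 1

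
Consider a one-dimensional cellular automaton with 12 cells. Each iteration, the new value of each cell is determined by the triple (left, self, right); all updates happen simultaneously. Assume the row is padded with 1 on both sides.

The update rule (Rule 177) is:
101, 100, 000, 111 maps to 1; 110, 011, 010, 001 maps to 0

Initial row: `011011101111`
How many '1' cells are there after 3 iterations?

100101010111
010010101011
101001010101
count of 1: 6

6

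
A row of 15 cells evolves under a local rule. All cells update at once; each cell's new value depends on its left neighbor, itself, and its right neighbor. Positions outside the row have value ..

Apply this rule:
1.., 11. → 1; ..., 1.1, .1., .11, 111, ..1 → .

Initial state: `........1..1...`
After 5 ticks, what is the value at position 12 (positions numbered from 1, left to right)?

.

.........1..1..
..........1..1.
...........1..1
............1..
.............1.
position 12 holds .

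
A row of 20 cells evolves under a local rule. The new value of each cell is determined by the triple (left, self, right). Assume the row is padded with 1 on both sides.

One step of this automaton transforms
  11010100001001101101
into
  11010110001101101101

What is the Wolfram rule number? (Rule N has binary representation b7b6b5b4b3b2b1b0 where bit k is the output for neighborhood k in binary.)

position 0: 111 → 1  (bit 7 = 1)
position 1: 110 → 1  (bit 6 = 1)
position 2: 101 → 0  (bit 5 = 0)
position 6: 100 → 1  (bit 4 = 1)
position 13: 011 → 1  (bit 3 = 1)
position 3: 010 → 1  (bit 2 = 1)
position 9: 001 → 0  (bit 1 = 0)
position 7: 000 → 0  (bit 0 = 0)
bits b7..b0 = 11011100 = 220

220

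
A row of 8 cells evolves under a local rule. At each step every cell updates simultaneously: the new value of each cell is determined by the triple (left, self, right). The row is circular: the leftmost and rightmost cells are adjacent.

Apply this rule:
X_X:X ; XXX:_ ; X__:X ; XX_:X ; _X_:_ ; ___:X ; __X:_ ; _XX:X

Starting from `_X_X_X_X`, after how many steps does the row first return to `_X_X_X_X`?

2

X_X_X_X_
_X_X_X_X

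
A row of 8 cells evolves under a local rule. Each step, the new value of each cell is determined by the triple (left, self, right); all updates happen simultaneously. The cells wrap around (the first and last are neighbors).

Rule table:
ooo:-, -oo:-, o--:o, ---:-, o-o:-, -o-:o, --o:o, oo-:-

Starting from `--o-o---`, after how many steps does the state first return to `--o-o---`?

-oo-oo--
o-----o-
oo---oo-
--o-o---

4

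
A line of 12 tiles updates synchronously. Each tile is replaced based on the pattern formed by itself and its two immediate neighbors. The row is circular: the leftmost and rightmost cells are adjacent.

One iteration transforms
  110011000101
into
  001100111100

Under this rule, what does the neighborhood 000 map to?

At position 7 the neighborhood is 000; the next row has 1 there.

1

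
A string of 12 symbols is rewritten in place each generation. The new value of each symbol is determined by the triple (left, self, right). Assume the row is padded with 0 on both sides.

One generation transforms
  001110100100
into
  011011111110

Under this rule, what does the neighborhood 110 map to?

At position 4 the neighborhood is 110; the next row has 1 there.

1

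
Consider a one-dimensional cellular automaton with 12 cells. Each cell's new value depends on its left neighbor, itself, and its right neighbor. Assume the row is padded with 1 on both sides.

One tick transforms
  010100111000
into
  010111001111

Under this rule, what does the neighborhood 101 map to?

At position 0 the neighborhood is 101; the next row has 0 there.

0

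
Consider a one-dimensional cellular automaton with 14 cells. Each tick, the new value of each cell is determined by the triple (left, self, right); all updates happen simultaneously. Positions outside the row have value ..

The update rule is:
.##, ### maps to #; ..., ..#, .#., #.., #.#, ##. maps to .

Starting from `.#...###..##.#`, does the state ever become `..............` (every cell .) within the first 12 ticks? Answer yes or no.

yes

.....##...#...
.....#........
..............
all cells are . at tick 3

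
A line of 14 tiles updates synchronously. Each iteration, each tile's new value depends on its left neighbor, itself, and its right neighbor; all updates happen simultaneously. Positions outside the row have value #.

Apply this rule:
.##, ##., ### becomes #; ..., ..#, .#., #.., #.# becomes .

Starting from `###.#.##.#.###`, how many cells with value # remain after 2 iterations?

8

iteration 1: ###...##...###
iteration 2: ###...##...###
count of #: 8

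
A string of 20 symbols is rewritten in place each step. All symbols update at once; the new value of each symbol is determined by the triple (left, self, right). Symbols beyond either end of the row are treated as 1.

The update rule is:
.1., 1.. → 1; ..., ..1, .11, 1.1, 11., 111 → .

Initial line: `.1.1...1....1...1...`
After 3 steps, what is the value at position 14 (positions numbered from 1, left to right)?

.1.11..11...11..11..
.1...1...1....1...1.
.11..11..11...11..1.
position 14 holds .

.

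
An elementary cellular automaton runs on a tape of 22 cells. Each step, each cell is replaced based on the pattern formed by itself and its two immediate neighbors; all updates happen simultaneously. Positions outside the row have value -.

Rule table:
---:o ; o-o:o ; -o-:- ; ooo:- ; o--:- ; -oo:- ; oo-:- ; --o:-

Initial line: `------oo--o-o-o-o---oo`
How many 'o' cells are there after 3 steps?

ooooo------o-o-o--o---
------oooo--o-o-----oo
ooooo--------o--ooo---
count of o: 9

9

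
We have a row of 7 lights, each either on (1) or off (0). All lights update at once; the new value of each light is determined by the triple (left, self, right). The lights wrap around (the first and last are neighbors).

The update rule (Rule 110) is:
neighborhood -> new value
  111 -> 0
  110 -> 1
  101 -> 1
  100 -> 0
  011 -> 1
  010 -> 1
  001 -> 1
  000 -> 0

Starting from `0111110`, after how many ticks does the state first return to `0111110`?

1100010
1100111
0101100
1111100
1000101
1001111
1011000
1111001
0001011
0011111
0110001
1110011
0010110
0111110

14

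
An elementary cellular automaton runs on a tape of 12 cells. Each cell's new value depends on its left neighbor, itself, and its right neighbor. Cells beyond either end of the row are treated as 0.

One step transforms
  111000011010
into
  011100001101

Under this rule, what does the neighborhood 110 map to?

1

At position 2 the neighborhood is 110; the next row has 1 there.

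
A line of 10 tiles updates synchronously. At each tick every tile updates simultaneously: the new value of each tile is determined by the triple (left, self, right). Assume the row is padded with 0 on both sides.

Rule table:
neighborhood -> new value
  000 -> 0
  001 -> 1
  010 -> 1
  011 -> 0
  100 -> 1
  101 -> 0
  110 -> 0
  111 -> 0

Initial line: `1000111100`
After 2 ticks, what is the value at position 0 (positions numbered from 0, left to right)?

tick 1: 1101000010
tick 2: 0001100111
position 0 holds 0

0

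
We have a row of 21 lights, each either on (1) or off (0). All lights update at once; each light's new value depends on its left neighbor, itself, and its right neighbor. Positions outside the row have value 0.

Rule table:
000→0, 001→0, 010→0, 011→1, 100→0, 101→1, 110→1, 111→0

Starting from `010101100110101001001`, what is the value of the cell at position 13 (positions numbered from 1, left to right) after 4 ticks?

1

001011100111010000000
000110100101100000000
000111000011100000000
000101000010100000000
position 13 holds 1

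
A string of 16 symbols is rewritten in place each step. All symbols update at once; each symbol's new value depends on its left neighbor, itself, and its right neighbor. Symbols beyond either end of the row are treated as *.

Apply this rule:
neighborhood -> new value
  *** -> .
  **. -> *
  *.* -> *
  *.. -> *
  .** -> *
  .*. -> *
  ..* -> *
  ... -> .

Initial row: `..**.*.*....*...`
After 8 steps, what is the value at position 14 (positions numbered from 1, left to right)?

*

step 1: *********..***.*
step 2: ........****.***
step 3: *......**..***..
step 4: **....******.***
step 5: .**..**....***..
step 6: ********..**.***
step 7: .......*******..
step 8: *.....**.....***
position 14 holds *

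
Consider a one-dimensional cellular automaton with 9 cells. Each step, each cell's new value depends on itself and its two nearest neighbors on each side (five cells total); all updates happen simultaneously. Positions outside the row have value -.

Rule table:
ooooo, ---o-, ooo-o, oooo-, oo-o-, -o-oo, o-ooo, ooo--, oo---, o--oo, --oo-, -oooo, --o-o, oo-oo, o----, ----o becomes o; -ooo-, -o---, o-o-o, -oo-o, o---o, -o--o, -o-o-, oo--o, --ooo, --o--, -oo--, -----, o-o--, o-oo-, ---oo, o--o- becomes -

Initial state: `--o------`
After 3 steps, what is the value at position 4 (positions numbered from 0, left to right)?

oo--o----
o-----o--
--o-oo--o
position 4 holds o

o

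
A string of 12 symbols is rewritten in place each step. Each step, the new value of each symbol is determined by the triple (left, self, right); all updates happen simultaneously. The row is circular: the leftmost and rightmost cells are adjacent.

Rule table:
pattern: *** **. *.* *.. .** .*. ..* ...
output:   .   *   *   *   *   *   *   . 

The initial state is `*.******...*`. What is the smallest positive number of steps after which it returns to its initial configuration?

step 1: ***....**.**
step 2: ..**..*****.
step 3: .******...**
step 4: **....**.***
step 5: .**..*****..
step 6: ******...**.
step 7: *....**.****
step 8: **..*****...
step 9: *****...**.*
step 10: ....**.*****
step 11: *..*****...*
step 12: ****...**.**
step 13: ...**.*****.
step 14: ..*****...**
step 15: ***...**.***
step 16: ..**.*****..
step 17: .*****...**.
step 18: **...**.****
step 19: .**.*****...
step 20: *****...**..
step 21: *...**.*****
step 22: **.*****....
step 23: ****...**..*
step 24: ...**.******
step 25: *.*****....*
step 26: ***...**..**
step 27: ..**.******.
step 28: .*****....**
step 29: **...**..***
step 30: .**.******..
step 31: *****....**.
step 32: *...**..****
step 33: **.******...
step 34: ****....**.*
step 35: ...**..*****
step 36: *.******...*

36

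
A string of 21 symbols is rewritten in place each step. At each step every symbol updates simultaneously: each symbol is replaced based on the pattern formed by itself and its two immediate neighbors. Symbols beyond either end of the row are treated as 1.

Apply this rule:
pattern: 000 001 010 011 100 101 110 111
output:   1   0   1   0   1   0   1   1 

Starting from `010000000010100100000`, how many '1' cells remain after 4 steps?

12

011111111010110111110
001111111010010011110
100111111011011001110
110011111001001100110
count of 1: 12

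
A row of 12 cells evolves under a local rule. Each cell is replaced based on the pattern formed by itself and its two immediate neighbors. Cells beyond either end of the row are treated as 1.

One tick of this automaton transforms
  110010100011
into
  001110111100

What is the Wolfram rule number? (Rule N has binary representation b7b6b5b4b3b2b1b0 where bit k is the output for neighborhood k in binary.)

position 0: 111 → 0  (bit 7 = 0)
position 1: 110 → 0  (bit 6 = 0)
position 5: 101 → 0  (bit 5 = 0)
position 2: 100 → 1  (bit 4 = 1)
position 10: 011 → 0  (bit 3 = 0)
position 4: 010 → 1  (bit 2 = 1)
position 3: 001 → 1  (bit 1 = 1)
position 8: 000 → 1  (bit 0 = 1)
bits b7..b0 = 00010111 = 23

23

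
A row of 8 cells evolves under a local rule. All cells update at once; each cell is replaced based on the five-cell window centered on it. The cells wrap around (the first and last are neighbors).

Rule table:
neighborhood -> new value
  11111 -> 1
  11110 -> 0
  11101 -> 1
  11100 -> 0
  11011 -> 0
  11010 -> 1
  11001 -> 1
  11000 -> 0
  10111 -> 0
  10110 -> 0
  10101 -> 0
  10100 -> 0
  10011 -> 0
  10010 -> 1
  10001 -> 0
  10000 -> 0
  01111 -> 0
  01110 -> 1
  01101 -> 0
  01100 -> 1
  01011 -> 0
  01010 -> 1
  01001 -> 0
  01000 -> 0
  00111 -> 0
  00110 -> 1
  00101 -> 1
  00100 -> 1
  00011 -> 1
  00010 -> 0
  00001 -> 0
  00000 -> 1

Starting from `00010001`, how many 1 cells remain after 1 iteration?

2

00010001
count of 1: 2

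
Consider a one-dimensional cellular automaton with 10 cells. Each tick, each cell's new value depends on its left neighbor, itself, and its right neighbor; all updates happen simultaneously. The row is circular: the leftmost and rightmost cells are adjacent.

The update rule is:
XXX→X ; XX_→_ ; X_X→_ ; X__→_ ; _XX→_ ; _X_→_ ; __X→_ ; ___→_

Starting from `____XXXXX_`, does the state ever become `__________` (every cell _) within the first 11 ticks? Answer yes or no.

yes

tick 1: _____XXX__
tick 2: ______X___
tick 3: __________
all cells are _ at tick 3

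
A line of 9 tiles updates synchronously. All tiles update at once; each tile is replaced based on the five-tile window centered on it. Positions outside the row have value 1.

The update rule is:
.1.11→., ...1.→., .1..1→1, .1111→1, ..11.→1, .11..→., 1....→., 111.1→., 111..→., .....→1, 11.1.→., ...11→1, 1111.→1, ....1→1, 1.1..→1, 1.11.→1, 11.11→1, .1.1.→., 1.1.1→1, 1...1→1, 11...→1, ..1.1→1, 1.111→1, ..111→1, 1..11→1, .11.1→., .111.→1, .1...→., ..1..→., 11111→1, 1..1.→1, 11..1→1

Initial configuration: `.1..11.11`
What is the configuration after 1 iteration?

.1111.111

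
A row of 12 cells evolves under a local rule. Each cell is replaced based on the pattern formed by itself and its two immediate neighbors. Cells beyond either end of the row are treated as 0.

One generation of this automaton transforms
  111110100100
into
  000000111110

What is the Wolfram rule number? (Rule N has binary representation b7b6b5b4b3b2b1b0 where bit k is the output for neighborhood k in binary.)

position 1: 111 → 0  (bit 7 = 0)
position 4: 110 → 0  (bit 6 = 0)
position 5: 101 → 0  (bit 5 = 0)
position 7: 100 → 1  (bit 4 = 1)
position 0: 011 → 0  (bit 3 = 0)
position 6: 010 → 1  (bit 2 = 1)
position 8: 001 → 1  (bit 1 = 1)
position 11: 000 → 0  (bit 0 = 0)
bits b7..b0 = 00010110 = 22

22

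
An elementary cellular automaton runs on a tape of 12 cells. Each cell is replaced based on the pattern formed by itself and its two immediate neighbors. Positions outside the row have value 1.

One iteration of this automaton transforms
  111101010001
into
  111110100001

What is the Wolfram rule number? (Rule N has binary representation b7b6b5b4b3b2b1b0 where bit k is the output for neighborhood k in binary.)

232

position 0: 111 → 1  (bit 7 = 1)
position 3: 110 → 1  (bit 6 = 1)
position 4: 101 → 1  (bit 5 = 1)
position 8: 100 → 0  (bit 4 = 0)
position 11: 011 → 1  (bit 3 = 1)
position 5: 010 → 0  (bit 2 = 0)
position 10: 001 → 0  (bit 1 = 0)
position 9: 000 → 0  (bit 0 = 0)
bits b7..b0 = 11101000 = 232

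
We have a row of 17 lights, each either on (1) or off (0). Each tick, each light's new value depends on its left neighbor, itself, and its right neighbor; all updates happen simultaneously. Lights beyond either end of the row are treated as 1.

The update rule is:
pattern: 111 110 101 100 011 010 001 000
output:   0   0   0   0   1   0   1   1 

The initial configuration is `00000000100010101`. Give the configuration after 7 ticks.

01111111001100001
01000000011001111
00011111110011000
01110000000110011
01000111111100110
00011100000001100
01110001111111001

01110001111111001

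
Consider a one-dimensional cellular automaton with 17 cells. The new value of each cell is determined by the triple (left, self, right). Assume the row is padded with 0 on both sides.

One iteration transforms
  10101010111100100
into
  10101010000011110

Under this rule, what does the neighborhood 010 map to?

1

At position 0 the neighborhood is 010; the next row has 1 there.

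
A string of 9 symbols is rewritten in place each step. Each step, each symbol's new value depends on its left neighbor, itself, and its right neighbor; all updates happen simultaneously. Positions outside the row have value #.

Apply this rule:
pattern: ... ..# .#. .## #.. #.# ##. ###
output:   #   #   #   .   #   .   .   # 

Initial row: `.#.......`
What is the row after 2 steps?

..#######

.########
..#######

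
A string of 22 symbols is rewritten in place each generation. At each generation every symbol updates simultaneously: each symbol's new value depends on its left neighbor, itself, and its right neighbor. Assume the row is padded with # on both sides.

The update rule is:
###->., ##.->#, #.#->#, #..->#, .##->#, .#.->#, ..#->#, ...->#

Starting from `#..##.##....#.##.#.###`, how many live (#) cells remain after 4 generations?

generation 1: ####################..
generation 2: ...................###
generation 3: ####################..  (repeats generation 1; period 2)
generation 4: ...................###
count of #: 3

3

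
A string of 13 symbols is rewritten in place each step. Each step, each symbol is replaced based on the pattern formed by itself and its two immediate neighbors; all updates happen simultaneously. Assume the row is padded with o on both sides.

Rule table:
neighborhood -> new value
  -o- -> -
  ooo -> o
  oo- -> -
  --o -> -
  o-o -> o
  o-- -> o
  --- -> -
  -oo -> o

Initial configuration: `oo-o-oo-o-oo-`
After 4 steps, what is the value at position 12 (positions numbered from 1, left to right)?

o

o-o-oo-o-oo-o
-o-oo-o-oo-oo
o-oo-o-oo-ooo
-oo-o-oo-oooo
position 12 holds o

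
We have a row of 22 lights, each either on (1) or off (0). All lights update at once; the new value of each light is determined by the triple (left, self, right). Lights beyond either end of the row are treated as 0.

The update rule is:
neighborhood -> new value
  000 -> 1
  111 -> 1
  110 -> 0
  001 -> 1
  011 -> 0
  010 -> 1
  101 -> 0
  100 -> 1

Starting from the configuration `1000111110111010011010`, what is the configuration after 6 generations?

1111011100010011100011
0110001011111101011100
1001111001111001001011
1110110110110111111000
0100000000000011110111
1111111111111101100010

1111111111111101100010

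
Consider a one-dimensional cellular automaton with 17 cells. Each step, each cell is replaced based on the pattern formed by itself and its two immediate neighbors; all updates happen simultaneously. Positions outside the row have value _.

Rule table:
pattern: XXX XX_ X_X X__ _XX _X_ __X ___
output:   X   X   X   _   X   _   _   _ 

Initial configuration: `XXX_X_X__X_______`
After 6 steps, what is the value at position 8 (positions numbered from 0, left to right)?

_

XXXX_X___________
XXXXX____________
XXXXX____________  (fixed point — unchanged through step 6)
position 8 holds _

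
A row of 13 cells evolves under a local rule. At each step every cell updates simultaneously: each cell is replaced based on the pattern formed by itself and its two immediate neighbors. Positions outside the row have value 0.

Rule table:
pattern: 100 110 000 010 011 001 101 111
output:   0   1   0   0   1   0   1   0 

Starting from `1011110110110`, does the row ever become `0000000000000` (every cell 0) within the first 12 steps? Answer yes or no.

no

step 1: 0110011111110
step 2: 0110010000010
step 3: 0110000000000
step 4: 0110000000000  (fixed point — unchanged through step 12)
step 12 is 0110000000000, still not uniform 0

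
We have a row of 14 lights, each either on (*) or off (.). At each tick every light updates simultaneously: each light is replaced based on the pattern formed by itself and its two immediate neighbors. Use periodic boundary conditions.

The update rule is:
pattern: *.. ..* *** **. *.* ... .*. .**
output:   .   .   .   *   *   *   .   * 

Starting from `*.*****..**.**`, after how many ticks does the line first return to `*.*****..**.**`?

14

tick 1: ***...*..****.
tick 2: *.*.*....*..**
tick 3: **.*..**....*.
tick 4: ***...**.**..*
tick 5: ..*.*.*****..*
tick 6: ...*.**...*...
tick 7: **..***.*...**
tick 8: .*..*.**..*.*.
tick 9: .....***...*..
tick 10: ****.*.*.*...*
tick 11: ...**.*.*..*.*
tick 12: .*.***.*....*.
tick 13: ..**.**..**...
tick 14: *.*****..**.**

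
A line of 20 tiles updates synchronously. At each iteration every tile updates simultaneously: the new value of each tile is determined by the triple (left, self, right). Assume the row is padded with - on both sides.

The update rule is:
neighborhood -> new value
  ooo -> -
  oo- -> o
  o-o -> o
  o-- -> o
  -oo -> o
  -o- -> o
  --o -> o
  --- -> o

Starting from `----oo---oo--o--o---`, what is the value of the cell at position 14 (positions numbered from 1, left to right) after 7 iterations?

o

oooooooooooooooooooo
o------------------o
oooooooooooooooooooo  (repeats iteration 1; period 2)
iteration 7: oooooooooooooooooooo
position 14 holds o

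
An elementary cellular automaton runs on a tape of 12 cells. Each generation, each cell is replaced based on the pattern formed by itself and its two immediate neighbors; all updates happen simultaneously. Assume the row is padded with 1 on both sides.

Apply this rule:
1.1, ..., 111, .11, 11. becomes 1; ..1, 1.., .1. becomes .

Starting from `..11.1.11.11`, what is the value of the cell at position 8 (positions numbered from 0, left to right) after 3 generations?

1

generation 1: ..111.111111
generation 2: ..1111111111
generation 3: ..1111111111
position 8 holds 1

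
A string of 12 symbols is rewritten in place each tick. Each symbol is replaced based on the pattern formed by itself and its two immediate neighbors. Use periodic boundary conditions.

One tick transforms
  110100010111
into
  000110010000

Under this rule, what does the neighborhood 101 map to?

At position 2 the neighborhood is 101; the next row has 0 there.

0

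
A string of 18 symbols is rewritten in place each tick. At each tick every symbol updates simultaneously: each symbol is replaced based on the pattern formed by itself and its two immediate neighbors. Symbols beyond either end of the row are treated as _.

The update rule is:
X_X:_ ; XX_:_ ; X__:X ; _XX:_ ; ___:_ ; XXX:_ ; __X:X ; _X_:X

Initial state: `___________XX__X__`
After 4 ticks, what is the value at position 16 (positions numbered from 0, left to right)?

_

__________X__XXXX_
_________XXXX____X
________X____X__XX
_______XXX__XXXX__
position 16 holds _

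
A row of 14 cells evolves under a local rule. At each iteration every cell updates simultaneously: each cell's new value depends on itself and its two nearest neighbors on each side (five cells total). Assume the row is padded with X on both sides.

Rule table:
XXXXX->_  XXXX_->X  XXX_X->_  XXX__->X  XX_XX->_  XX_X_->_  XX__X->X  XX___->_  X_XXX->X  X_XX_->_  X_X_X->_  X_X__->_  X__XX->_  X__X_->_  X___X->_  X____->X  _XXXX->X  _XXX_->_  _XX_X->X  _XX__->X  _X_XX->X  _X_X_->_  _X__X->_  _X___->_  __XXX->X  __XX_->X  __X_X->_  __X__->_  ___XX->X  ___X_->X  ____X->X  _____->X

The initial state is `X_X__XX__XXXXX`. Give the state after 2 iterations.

_XXXXX____X__X

iteration 1: _____XXX_XX___
iteration 2: _XXXXX____X__X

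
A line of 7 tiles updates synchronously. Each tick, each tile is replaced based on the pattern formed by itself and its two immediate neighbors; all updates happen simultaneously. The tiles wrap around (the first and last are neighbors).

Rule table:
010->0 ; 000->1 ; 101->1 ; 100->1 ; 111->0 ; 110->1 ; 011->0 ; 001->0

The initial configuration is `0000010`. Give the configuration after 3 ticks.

1100111

tick 1: 1111001
tick 2: 0001100
tick 3: 1100111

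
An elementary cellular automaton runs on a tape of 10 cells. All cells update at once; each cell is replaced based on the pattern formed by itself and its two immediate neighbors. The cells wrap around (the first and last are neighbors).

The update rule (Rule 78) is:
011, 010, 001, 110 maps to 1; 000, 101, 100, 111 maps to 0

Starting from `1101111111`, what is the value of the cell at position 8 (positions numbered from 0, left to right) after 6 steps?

0

step 1: 0101000000
step 2: 1101000000
step 3: 1101000001
step 4: 0101000011
step 5: 0101000111
step 6: 0101001101
position 8 holds 0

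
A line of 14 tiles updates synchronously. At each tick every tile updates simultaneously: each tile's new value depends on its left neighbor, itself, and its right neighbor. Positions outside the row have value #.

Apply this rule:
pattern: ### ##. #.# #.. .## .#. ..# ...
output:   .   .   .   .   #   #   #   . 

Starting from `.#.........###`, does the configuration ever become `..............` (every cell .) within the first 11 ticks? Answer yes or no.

.#........##..
.#.......##..#
.#......##..##
.#.....##..##.
.#....##..##..
.#...##..##..#
.#..##..##..##
.#.##..##..##.
.#.#..##..##..
.#.#.##..##..#
.#.#.#..##..##
tick 11 is .#.#.#..##..##, still not uniform .

no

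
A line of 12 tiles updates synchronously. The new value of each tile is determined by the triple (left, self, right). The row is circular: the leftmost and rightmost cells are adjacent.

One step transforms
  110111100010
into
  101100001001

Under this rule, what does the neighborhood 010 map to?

0

At position 10 the neighborhood is 010; the next row has 0 there.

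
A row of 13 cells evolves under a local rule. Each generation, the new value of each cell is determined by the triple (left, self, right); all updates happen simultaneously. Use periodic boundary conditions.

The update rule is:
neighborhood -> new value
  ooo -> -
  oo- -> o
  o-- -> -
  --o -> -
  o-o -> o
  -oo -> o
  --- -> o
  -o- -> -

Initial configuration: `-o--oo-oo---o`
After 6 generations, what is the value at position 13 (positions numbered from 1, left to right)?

o---ooooo-o--
--o-o---oo---
o--o--o-oo-oo
o------ooooo-
--oooo-o---oo
--o--oo--o-oo
position 13 holds o

o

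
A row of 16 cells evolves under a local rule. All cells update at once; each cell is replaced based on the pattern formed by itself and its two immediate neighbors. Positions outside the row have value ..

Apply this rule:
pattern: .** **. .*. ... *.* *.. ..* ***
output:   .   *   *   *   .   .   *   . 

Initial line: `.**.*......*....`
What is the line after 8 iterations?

*.*.*.******.***
*.*.*......*...*
*.*.*.******.***  (repeats iteration 1; period 2)
iteration 8: *.*.*......*...*

*.*.*......*...*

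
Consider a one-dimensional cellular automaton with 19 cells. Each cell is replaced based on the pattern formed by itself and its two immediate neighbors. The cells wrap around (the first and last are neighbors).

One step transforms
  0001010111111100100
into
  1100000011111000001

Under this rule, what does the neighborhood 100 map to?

0

At position 14 the neighborhood is 100; the next row has 0 there.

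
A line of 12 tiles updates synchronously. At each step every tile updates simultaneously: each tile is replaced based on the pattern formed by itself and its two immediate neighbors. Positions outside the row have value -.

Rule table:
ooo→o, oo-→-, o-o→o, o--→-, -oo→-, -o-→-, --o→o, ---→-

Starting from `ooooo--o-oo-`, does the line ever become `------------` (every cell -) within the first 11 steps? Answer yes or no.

yes

-ooo--o-o---
o-o--o-o----
-o--o-o-----
o--o-o------
--o-o-------
-o-o--------
o-o---------
-o----------
o-----------
------------
all cells are - at step 10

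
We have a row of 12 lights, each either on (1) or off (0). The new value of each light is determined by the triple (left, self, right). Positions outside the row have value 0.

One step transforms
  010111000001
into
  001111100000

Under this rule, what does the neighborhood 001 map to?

At position 0 the neighborhood is 001; the next row has 0 there.

0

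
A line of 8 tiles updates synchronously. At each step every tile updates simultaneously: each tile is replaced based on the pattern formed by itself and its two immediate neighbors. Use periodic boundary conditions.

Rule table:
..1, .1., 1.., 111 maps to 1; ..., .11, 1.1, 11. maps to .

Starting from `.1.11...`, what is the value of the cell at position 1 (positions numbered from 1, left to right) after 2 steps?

.

11...1..
..1.1111
position 1 holds .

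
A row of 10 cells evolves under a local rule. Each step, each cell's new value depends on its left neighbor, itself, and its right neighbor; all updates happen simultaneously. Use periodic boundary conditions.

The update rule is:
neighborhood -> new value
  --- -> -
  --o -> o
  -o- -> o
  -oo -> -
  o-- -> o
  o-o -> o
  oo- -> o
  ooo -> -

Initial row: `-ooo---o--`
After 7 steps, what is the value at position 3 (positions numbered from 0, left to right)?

o

o--oo-ooo-
ooo-oo--oo
--oo-ooo--
-o-oo--oo-
ooo-ooo-oo
--oo--oo--
-o-ooo-oo-
position 3 holds o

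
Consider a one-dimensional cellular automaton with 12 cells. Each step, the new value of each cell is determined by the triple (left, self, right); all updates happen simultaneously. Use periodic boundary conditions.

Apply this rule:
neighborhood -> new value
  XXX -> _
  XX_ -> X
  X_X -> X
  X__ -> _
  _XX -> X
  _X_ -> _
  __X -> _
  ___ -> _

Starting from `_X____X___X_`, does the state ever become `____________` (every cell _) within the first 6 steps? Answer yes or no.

step 1: ____________
all cells are _ at step 1

yes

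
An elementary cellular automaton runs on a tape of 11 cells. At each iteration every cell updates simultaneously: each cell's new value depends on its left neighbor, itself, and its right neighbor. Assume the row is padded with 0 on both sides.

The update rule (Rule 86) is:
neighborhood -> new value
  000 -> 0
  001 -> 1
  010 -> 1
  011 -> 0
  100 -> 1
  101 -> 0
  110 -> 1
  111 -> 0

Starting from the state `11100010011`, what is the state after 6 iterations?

00011110101

00110111101
01010000101
11011001101
01001110101
11110010101
00011110101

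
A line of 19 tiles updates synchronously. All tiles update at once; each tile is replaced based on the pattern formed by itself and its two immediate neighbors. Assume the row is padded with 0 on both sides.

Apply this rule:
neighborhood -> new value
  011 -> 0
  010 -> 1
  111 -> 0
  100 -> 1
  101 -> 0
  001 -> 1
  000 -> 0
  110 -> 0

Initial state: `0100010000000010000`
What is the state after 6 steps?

0001000011111000100

step 1: 1110111000000111000
step 2: 0000000100001000100
step 3: 0000001110011101110
step 4: 0000010001100000001
step 5: 0000111010010000011
step 6: 0001000011111000100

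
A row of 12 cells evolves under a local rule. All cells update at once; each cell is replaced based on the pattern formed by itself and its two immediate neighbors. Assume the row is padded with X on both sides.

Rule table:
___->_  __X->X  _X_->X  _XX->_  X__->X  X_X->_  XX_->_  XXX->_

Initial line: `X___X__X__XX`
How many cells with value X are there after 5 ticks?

_X_XXXXXXX__
_X________XX
_XX______X__
___X____XXXX
X_XXX__X____
count of X: 5

5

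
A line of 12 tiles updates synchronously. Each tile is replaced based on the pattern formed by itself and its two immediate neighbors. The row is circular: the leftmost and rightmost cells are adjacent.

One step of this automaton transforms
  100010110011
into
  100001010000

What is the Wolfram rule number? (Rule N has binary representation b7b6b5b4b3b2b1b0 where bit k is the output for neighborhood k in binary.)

position 11: 111 → 0  (bit 7 = 0)
position 0: 110 → 1  (bit 6 = 1)
position 5: 101 → 1  (bit 5 = 1)
position 1: 100 → 0  (bit 4 = 0)
position 6: 011 → 0  (bit 3 = 0)
position 4: 010 → 0  (bit 2 = 0)
position 3: 001 → 0  (bit 1 = 0)
position 2: 000 → 0  (bit 0 = 0)
bits b7..b0 = 01100000 = 96

96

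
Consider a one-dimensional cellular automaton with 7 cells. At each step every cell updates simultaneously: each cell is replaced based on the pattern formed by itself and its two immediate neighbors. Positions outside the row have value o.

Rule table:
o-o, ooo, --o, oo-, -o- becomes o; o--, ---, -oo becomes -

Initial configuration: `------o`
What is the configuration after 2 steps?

-----o-
----ooo

----ooo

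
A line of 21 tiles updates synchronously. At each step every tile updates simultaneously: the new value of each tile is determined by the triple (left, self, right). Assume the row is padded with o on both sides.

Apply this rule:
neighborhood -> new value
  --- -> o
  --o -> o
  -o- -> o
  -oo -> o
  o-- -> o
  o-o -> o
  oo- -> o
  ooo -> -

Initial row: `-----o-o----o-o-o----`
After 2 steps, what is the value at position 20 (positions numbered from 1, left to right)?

step 1: ooooooooooooooooooooo
step 2: ---------------------
position 20 holds -

-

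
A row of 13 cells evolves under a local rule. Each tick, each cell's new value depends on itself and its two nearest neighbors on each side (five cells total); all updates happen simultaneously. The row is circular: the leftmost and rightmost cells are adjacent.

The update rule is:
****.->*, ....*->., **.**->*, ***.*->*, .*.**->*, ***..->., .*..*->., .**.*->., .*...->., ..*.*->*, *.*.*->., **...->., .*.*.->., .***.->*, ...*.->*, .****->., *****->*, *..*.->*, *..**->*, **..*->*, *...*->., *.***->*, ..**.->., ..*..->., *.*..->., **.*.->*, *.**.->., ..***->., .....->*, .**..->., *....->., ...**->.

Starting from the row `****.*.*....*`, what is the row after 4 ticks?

tick 1: .****........
tick 2: ...*...*****.
tick 3: ..*......**..
tick 4: .*...**......

.*...**......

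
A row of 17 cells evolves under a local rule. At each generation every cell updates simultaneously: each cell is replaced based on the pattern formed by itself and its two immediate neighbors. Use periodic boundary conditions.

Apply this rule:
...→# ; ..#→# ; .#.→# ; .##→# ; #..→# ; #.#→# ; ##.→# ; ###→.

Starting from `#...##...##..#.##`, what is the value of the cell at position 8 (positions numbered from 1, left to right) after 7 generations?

#

generation 1: ################.
generation 2: #..............##
generation 3: ################.  (repeats generation 1; period 2)
generation 7: ################.
position 8 holds #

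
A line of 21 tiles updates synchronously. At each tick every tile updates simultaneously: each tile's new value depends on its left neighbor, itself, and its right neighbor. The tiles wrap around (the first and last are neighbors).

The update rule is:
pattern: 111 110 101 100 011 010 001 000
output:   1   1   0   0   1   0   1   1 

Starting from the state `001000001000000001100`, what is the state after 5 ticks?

110111110111111111101

110011110011111111101
110111110111111111101
110111110111111111101  (fixed point — unchanged through tick 5)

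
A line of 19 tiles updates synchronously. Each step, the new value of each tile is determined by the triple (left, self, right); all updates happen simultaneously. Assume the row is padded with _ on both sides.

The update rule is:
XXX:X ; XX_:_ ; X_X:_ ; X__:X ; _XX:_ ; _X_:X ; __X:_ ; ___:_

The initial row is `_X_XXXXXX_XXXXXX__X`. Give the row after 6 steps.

_____XX_____X_X_X_X

_X__XXXX___XXXX_X_X
_XX__XX_X___XX__X_X
___X____XX____X_X_X
___XX_____X___X_X_X
_____X____XX__X_X_X
_____XX_____X_X_X_X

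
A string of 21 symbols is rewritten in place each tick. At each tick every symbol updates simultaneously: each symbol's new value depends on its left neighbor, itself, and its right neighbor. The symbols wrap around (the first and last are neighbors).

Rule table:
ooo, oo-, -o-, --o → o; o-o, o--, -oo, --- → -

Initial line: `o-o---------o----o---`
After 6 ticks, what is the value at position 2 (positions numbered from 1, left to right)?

o-o--------oo---oo--o
o-o-------o-o--o-o-o-
o-o------oo-o-oo-o-o-
o-o-----o-o-o--o-o-o-
o-o----oo-o-o-oo-o-o-
o-o---o-o-o-o--o-o-o-
position 2 holds -

-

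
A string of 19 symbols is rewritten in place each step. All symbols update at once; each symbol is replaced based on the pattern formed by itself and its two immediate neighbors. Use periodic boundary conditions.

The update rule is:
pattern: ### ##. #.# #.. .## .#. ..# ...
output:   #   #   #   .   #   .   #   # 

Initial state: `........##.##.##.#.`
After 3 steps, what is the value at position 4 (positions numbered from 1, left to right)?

#################..
#################.#
###################
position 4 holds #

#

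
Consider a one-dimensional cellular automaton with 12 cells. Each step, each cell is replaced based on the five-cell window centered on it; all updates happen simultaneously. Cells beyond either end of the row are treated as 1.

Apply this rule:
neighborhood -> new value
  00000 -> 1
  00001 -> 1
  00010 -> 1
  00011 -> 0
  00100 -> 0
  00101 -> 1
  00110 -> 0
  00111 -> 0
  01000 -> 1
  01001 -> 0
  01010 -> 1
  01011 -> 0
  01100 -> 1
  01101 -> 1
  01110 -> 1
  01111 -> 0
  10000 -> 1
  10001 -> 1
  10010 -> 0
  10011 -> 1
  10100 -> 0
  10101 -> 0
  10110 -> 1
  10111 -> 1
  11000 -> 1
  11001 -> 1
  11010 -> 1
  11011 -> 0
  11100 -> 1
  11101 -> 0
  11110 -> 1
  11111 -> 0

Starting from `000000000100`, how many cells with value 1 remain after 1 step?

step 1: 111111111001
count of 1: 10

10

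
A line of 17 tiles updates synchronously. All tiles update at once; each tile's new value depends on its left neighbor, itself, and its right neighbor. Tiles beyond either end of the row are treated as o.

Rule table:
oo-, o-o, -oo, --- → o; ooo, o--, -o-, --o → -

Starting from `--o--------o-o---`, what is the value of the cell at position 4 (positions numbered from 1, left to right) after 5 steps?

-

----oooooo--o--o-
-oo-o----o------o
oooo--oo---oooo-o
---o--oo-o-o--ooo
-o----ooo-o---o--
position 4 holds -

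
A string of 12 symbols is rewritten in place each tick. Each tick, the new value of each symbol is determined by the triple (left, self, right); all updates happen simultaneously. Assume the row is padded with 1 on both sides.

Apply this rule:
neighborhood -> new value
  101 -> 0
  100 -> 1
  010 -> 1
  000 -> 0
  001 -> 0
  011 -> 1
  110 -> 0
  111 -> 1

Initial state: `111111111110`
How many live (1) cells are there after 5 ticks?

tick 1: 111111111100
tick 2: 111111111010
tick 3: 111111110010
tick 4: 111111101010
tick 5: 111111001010
count of 1: 8

8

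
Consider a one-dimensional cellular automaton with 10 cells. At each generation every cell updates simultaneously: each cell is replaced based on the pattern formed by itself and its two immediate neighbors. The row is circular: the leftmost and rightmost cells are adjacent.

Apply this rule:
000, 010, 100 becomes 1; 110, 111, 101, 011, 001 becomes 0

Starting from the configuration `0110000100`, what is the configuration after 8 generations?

0000000110

0001110111
1100000000
0011111110
1000000001
0111111100
0000000011
1111111000
0000000110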